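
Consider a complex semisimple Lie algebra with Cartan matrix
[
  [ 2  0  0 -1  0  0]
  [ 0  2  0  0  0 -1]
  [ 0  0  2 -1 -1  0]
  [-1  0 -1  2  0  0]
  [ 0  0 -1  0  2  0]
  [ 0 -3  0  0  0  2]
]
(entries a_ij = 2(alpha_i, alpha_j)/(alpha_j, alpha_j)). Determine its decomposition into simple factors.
The diagram associated to this matrix has two connected components: the simple roots {alpha_1, alpha_3, alpha_4, alpha_5} form a chain of 4 nodes with single edges (A_4), and {alpha_2, alpha_6} form two nodes joined by a triple edge (G_2). A semisimple Lie algebra decomposes uniquely as the direct sum of simple ideals, one per connected component of its Dynkin diagram, so g ≅ A_4 ⊕ G_2 (dimension 24 + 14 = 38).

type A_4 ⊕ type G_2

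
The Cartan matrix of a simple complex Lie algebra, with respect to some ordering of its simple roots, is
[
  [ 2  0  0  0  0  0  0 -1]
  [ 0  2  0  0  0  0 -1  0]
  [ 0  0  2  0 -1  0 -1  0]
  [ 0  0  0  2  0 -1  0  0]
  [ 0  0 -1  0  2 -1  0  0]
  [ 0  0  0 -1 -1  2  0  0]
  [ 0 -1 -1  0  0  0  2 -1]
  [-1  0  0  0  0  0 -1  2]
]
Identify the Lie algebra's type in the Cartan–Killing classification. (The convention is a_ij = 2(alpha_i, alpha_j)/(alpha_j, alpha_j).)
The matrix has rank 8 with 2's on the diagonal. Reading the off-diagonal entries as Dynkin edges (a single edge where a_ij = a_ji = -1; a double or triple edge where a_ij * a_ji = 2 or 3), the diagram is a chain of 7 nodes with one extra node attached to the third node from one end (E_8). One simple-root ordering that puts it in standard form is (alpha_1, alpha_2, alpha_8, alpha_7, alpha_3, alpha_5, alpha_6, alpha_4). So the algebra is type E_8.

E_8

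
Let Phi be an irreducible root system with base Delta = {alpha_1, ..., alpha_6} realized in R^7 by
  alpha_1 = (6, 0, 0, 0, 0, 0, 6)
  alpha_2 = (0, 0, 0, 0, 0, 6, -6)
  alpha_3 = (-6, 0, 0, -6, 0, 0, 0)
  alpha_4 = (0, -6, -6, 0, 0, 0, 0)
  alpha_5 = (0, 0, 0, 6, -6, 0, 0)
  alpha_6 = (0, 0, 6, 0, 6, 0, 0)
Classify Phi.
Compute the Cartan integers a_ij = 2(alpha_i, alpha_j)/(alpha_j, alpha_j); the resulting 6x6 Cartan matrix is
[[2, -1, -1, 0, 0, 0], [-1, 2, 0, 0, 0, 0], [-1, 0, 2, 0, -1, 0], [0, 0, 0, 2, 0, -1], [0, 0, -1, 0, 2, -1], [0, 0, 0, -1, -1, 2]].
All simple roots have the same length, so the diagram is simply laced. The associated Dynkin diagram is a chain of 6 nodes with single edges (A_6), so the type is A_6 (the algebra sl(7)).

A_6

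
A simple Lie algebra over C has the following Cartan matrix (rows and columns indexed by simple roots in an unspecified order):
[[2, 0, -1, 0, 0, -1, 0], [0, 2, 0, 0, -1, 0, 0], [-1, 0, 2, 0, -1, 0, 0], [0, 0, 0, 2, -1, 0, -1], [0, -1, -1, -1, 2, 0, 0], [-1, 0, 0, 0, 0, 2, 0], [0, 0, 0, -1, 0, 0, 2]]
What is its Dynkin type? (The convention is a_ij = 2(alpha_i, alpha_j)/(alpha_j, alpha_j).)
E7

The matrix has rank 7 with 2's on the diagonal. Reading the off-diagonal entries as Dynkin edges (a single edge where a_ij = a_ji = -1; a double or triple edge where a_ij * a_ji = 2 or 3), the diagram is a chain of 6 nodes with one extra node attached to the third node from one end (E_7). One simple-root ordering that puts it in standard form is (alpha_7, alpha_2, alpha_4, alpha_5, alpha_3, alpha_1, alpha_6). So the algebra is type E_7.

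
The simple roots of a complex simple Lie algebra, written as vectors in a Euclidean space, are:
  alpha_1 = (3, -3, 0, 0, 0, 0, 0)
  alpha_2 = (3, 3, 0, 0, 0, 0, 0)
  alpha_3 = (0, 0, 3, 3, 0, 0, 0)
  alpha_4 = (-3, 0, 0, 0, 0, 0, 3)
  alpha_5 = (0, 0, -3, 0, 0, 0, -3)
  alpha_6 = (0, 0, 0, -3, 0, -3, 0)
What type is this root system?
Compute the Cartan integers a_ij = 2(alpha_i, alpha_j)/(alpha_j, alpha_j); the resulting 6x6 Cartan matrix is
[[2, 0, 0, -1, 0, 0], [0, 2, 0, -1, 0, 0], [0, 0, 2, 0, -1, -1], [-1, -1, 0, 2, -1, 0], [0, 0, -1, -1, 2, 0], [0, 0, -1, 0, 0, 2]].
All simple roots have the same length, so the diagram is simply laced. The associated Dynkin diagram is a chain of 4 nodes with a fork of two nodes at one end (D_6), so the type is D_6 (the algebra so(12)).

D_6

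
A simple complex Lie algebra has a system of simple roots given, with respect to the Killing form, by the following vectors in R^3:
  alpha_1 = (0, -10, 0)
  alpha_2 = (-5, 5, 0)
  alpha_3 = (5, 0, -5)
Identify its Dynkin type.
Compute the Cartan integers a_ij = 2(alpha_i, alpha_j)/(alpha_j, alpha_j); the resulting 3x3 Cartan matrix is
[[2, -2, 0], [-1, 2, -1], [0, -1, 2]].
The roots have two lengths (squared-length ratio 2:1); the short ones are alpha_{2,3}. The associated Dynkin diagram is a chain of 3 nodes with a double edge at one end; the terminal node there is the unique long simple root (C_3), so the type is C_3 (the algebra sp(6)).

C_3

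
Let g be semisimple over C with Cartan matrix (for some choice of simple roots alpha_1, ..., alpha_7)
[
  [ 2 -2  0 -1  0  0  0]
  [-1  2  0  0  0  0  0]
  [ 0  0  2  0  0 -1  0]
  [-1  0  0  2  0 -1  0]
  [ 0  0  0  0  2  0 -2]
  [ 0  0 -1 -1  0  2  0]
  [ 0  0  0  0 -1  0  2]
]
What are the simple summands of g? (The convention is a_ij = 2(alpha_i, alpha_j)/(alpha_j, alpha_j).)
B_2 (so(5)) + B_5 (so(11))

The diagram associated to this matrix has two connected components: the simple roots {alpha_5, alpha_7} form a chain of 2 nodes with a double edge at one end; the terminal node there is the unique short simple root (B_2), and {alpha_1, alpha_2, alpha_3, alpha_4, alpha_6} form a chain of 5 nodes with a double edge at one end; the terminal node there is the unique short simple root (B_5). A semisimple Lie algebra decomposes uniquely as the direct sum of simple ideals, one per connected component of its Dynkin diagram, so g ≅ B_2 ⊕ B_5 (dimension 10 + 55 = 65).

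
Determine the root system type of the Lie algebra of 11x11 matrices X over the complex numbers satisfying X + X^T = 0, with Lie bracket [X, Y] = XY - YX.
This is so(11) with 11 odd, which has dimension 11(11-1)/2 = 55 and rank (11-1)/2 = 5. In the classification of classical Lie algebras, the orthogonal algebra so(2n+1) in an odd number of variables has type B_n; here n = 5, so the Dynkin diagram is a chain of 5 nodes with a double edge at one end; the terminal node there is the unique short simple root (B_5). Hence the type is B_5.

type B_5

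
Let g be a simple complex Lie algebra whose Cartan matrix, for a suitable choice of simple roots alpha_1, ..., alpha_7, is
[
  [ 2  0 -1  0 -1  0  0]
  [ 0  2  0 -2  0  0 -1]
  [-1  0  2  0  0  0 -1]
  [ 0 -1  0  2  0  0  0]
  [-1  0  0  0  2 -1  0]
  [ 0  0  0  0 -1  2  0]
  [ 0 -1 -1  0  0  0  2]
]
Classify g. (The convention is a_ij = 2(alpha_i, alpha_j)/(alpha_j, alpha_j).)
The matrix has rank 7 with 2's on the diagonal. Reading the off-diagonal entries as Dynkin edges (a single edge where a_ij = a_ji = -1; a double or triple edge where a_ij * a_ji = 2 or 3), the diagram is a chain of 7 nodes with a double edge at one end; the terminal node there is the unique short simple root (B_7). One simple-root ordering that puts it in standard form is (alpha_6, alpha_5, alpha_1, alpha_3, alpha_7, alpha_2, alpha_4). So the algebra is type B_7, i.e. so(15).

B_7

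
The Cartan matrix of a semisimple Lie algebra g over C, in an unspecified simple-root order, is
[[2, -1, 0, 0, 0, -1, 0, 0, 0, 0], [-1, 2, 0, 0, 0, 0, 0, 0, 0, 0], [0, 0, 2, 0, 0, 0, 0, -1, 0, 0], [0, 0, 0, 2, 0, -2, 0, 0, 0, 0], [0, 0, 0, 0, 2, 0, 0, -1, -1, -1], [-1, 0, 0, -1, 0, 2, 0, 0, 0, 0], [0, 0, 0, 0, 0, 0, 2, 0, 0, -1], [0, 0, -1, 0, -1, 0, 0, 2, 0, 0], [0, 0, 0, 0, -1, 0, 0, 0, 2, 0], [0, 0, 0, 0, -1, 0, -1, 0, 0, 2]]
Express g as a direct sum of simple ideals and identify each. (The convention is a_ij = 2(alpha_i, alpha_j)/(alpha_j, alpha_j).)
The diagram associated to this matrix has two connected components: the simple roots {alpha_1, alpha_2, alpha_4, alpha_6} form a chain of 4 nodes with a double edge at one end; the terminal node there is the unique long simple root (C_4), and {alpha_3, alpha_5, alpha_7, alpha_8, alpha_9, alpha_10} form a chain of 5 nodes with one extra node attached to the third node from one end (E_6). A semisimple Lie algebra decomposes uniquely as the direct sum of simple ideals, one per connected component of its Dynkin diagram, so g ≅ C_4 ⊕ E_6 (dimension 36 + 78 = 114).

C4 ⊕ E6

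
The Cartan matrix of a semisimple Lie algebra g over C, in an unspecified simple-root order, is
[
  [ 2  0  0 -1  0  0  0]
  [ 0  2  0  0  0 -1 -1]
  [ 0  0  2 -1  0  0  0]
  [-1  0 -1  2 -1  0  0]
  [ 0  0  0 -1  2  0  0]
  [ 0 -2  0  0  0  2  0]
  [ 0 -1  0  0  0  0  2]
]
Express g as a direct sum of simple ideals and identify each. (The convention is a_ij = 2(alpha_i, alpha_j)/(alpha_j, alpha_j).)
The diagram associated to this matrix has two connected components: the simple roots {alpha_2, alpha_6, alpha_7} form a chain of 3 nodes with a double edge at one end; the terminal node there is the unique long simple root (C_3), and {alpha_1, alpha_3, alpha_4, alpha_5} form a chain of 2 nodes with a fork of two nodes at one end (D_4). A semisimple Lie algebra decomposes uniquely as the direct sum of simple ideals, one per connected component of its Dynkin diagram, so g ≅ C_3 ⊕ D_4 (dimension 21 + 28 = 49).

type C_3 + type D_4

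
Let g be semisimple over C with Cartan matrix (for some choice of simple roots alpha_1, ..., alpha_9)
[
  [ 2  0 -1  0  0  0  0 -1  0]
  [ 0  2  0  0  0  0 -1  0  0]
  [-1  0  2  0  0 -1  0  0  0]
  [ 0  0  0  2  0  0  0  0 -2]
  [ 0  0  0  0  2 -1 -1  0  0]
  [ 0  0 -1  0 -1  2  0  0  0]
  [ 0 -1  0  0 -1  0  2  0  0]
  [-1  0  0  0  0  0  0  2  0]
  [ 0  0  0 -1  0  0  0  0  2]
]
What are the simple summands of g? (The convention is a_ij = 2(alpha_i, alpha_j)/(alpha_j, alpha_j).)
A_7 (sl(8)) ⊕ B_2 (so(5))

The diagram associated to this matrix has two connected components: the simple roots {alpha_1, alpha_2, alpha_3, alpha_5, alpha_6, alpha_7, alpha_8} form a chain of 7 nodes with single edges (A_7), and {alpha_4, alpha_9} form a chain of 2 nodes with a double edge at one end; the terminal node there is the unique short simple root (B_2). A semisimple Lie algebra decomposes uniquely as the direct sum of simple ideals, one per connected component of its Dynkin diagram, so g ≅ A_7 ⊕ B_2 (dimension 63 + 10 = 73).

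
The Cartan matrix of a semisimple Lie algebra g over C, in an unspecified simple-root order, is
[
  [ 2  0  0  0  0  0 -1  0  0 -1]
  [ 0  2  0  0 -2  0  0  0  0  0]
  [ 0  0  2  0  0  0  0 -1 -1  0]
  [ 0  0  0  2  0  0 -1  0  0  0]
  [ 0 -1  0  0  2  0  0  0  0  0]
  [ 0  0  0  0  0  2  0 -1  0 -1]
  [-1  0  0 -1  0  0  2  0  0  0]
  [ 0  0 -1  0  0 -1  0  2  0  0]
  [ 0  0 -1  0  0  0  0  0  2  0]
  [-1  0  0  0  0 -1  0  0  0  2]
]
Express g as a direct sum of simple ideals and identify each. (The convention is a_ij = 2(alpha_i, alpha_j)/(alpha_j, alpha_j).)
The diagram associated to this matrix has two connected components: the simple roots {alpha_1, alpha_3, alpha_4, alpha_6, alpha_7, alpha_8, alpha_9, alpha_10} form a chain of 8 nodes with single edges (A_8), and {alpha_2, alpha_5} form a chain of 2 nodes with a double edge at one end; the terminal node there is the unique short simple root (B_2). A semisimple Lie algebra decomposes uniquely as the direct sum of simple ideals, one per connected component of its Dynkin diagram, so g ≅ A_8 ⊕ B_2 (dimension 80 + 10 = 90).

A_8 (sl(9)) + B_2 (so(5))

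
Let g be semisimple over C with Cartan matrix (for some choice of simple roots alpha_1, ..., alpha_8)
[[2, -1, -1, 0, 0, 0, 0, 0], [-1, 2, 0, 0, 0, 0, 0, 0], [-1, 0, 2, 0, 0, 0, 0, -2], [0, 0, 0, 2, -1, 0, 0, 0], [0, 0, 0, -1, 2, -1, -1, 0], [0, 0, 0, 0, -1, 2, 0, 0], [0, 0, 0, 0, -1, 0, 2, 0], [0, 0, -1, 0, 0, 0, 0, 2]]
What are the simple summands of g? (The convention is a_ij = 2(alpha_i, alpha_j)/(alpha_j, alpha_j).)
The diagram associated to this matrix has two connected components: the simple roots {alpha_1, alpha_2, alpha_3, alpha_8} form a chain of 4 nodes with a double edge at one end; the terminal node there is the unique short simple root (B_4), and {alpha_4, alpha_5, alpha_6, alpha_7} form a chain of 2 nodes with a fork of two nodes at one end (D_4). A semisimple Lie algebra decomposes uniquely as the direct sum of simple ideals, one per connected component of its Dynkin diagram, so g ≅ B_4 ⊕ D_4 (dimension 36 + 28 = 64).

B4 + D4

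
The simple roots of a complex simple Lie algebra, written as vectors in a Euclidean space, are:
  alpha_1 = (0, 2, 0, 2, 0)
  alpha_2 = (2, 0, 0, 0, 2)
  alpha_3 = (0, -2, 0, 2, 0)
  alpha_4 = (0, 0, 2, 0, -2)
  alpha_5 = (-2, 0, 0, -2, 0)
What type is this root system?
D_5

Compute the Cartan integers a_ij = 2(alpha_i, alpha_j)/(alpha_j, alpha_j); the resulting 5x5 Cartan matrix is
[[2, 0, 0, 0, -1], [0, 2, 0, -1, -1], [0, 0, 2, 0, -1], [0, -1, 0, 2, 0], [-1, -1, -1, 0, 2]].
All simple roots have the same length, so the diagram is simply laced. The associated Dynkin diagram is a chain of 3 nodes with a fork of two nodes at one end (D_5), so the type is D_5 (the algebra so(10)).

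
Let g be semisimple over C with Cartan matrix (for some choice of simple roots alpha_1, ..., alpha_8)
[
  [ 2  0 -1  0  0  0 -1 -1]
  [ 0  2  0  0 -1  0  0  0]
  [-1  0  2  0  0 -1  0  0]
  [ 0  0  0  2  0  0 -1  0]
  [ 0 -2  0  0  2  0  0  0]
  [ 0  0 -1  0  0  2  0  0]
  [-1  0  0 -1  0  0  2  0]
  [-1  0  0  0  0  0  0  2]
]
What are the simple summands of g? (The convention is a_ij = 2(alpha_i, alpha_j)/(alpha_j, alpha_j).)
The diagram associated to this matrix has two connected components: the simple roots {alpha_2, alpha_5} form a chain of 2 nodes with a double edge at one end; the terminal node there is the unique short simple root (B_2), and {alpha_1, alpha_3, alpha_4, alpha_6, alpha_7, alpha_8} form a chain of 5 nodes with one extra node attached to the third node from one end (E_6). A semisimple Lie algebra decomposes uniquely as the direct sum of simple ideals, one per connected component of its Dynkin diagram, so g ≅ B_2 ⊕ E_6 (dimension 10 + 78 = 88).

type B_2 ⊕ type E_6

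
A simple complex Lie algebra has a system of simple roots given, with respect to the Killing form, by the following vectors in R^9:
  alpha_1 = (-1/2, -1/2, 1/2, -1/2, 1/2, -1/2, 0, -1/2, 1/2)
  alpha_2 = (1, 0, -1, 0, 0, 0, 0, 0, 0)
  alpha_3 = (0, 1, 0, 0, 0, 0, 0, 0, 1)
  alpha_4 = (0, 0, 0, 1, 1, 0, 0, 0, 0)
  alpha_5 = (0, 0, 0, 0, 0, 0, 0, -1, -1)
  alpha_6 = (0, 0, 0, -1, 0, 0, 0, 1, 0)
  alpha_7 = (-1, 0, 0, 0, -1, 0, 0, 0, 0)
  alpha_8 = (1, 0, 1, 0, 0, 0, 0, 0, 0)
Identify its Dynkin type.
E8

Compute the Cartan integers a_ij = 2(alpha_i, alpha_j)/(alpha_j, alpha_j); the resulting 8x8 Cartan matrix is
[[2, -1, 0, 0, 0, 0, 0, 0], [-1, 2, 0, 0, 0, 0, -1, 0], [0, 0, 2, 0, -1, 0, 0, 0], [0, 0, 0, 2, 0, -1, -1, 0], [0, 0, -1, 0, 2, -1, 0, 0], [0, 0, 0, -1, -1, 2, 0, 0], [0, -1, 0, -1, 0, 0, 2, -1], [0, 0, 0, 0, 0, 0, -1, 2]].
All simple roots have the same length, so the diagram is simply laced. The associated Dynkin diagram is a chain of 7 nodes with one extra node attached to the third node from one end (E_8), so the type is E_8.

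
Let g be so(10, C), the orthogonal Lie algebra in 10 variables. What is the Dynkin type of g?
This is so(10) with 10 even, which has dimension 10(10-1)/2 = 45 and rank 10/2 = 5. In the classification of classical Lie algebras, the orthogonal algebra so(2n) in an even number of variables has type D_n; here n = 5, so the Dynkin diagram is a chain of 3 nodes with a fork of two nodes at one end (D_5). Hence the type is D_5.

D_5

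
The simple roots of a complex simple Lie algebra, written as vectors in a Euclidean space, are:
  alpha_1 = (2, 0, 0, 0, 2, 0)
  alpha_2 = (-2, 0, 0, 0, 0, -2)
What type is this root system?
A2

Compute the Cartan integers a_ij = 2(alpha_i, alpha_j)/(alpha_j, alpha_j); the resulting 2x2 Cartan matrix is
[[2, -1], [-1, 2]].
All simple roots have the same length, so the diagram is simply laced. The associated Dynkin diagram is a chain of 2 nodes with single edges (A_2), so the type is A_2 (the algebra sl(3)).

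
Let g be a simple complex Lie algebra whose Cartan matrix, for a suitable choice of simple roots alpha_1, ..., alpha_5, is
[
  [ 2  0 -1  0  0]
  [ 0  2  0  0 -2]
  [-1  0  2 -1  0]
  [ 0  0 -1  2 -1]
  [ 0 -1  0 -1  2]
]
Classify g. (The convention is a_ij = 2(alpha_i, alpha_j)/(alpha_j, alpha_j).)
C5

The matrix has rank 5 with 2's on the diagonal. Reading the off-diagonal entries as Dynkin edges (a single edge where a_ij = a_ji = -1; a double or triple edge where a_ij * a_ji = 2 or 3), the diagram is a chain of 5 nodes with a double edge at one end; the terminal node there is the unique long simple root (C_5). One simple-root ordering that puts it in standard form is (alpha_1, alpha_3, alpha_4, alpha_5, alpha_2). So the algebra is type C_5, i.e. sp(10).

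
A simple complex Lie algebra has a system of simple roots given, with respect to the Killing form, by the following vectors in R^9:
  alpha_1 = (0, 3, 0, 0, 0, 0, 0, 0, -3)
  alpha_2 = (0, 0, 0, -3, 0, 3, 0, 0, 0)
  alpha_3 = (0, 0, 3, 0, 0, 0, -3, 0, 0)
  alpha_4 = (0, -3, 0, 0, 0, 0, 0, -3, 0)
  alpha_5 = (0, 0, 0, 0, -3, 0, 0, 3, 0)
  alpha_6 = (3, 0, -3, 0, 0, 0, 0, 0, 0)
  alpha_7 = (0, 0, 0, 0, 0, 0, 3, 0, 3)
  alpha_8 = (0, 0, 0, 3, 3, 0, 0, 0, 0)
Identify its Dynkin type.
A8

Compute the Cartan integers a_ij = 2(alpha_i, alpha_j)/(alpha_j, alpha_j); the resulting 8x8 Cartan matrix is
[[2, 0, 0, -1, 0, 0, -1, 0], [0, 2, 0, 0, 0, 0, 0, -1], [0, 0, 2, 0, 0, -1, -1, 0], [-1, 0, 0, 2, -1, 0, 0, 0], [0, 0, 0, -1, 2, 0, 0, -1], [0, 0, -1, 0, 0, 2, 0, 0], [-1, 0, -1, 0, 0, 0, 2, 0], [0, -1, 0, 0, -1, 0, 0, 2]].
All simple roots have the same length, so the diagram is simply laced. The associated Dynkin diagram is a chain of 8 nodes with single edges (A_8), so the type is A_8 (the algebra sl(9)).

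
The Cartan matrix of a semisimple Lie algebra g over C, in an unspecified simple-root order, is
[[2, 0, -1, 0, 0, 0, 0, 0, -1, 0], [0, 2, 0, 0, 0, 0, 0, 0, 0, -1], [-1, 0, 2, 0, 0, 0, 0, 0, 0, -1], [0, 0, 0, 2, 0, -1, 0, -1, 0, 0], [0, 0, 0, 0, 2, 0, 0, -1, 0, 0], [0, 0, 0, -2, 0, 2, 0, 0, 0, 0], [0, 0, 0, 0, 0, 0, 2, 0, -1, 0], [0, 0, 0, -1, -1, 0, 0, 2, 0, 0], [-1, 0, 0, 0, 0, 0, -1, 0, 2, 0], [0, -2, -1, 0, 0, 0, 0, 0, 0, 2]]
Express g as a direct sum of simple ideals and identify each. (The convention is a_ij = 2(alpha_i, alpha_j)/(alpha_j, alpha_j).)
The diagram associated to this matrix has two connected components: the simple roots {alpha_1, alpha_2, alpha_3, alpha_7, alpha_9, alpha_10} form a chain of 6 nodes with a double edge at one end; the terminal node there is the unique short simple root (B_6), and {alpha_4, alpha_5, alpha_6, alpha_8} form a chain of 4 nodes with a double edge at one end; the terminal node there is the unique long simple root (C_4). A semisimple Lie algebra decomposes uniquely as the direct sum of simple ideals, one per connected component of its Dynkin diagram, so g ≅ B_6 ⊕ C_4 (dimension 78 + 36 = 114).

type B_6 + type C_4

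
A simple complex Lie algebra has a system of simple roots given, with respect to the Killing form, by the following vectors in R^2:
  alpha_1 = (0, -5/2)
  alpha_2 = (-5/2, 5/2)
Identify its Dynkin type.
Compute the Cartan integers a_ij = 2(alpha_i, alpha_j)/(alpha_j, alpha_j); the resulting 2x2 Cartan matrix is
[[2, -1], [-2, 2]].
The roots have two lengths (squared-length ratio 2:1); the short ones are alpha_{1}. The associated Dynkin diagram is a chain of 2 nodes with a double edge at one end; the terminal node there is the unique short simple root (B_2), so the type is B_2 (the algebra so(5)).

B_2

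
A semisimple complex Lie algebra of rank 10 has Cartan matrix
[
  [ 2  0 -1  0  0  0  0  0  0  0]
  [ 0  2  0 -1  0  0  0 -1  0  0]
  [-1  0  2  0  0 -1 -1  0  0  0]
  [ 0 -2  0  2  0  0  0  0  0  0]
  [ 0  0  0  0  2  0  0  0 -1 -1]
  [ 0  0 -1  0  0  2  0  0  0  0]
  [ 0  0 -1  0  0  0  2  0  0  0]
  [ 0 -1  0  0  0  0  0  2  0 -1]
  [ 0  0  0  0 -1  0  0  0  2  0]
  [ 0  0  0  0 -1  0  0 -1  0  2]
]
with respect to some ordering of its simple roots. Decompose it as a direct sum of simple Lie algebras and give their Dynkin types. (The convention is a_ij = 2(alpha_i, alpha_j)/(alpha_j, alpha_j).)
The diagram associated to this matrix has two connected components: the simple roots {alpha_2, alpha_4, alpha_5, alpha_8, alpha_9, alpha_10} form a chain of 6 nodes with a double edge at one end; the terminal node there is the unique long simple root (C_6), and {alpha_1, alpha_3, alpha_6, alpha_7} form a chain of 2 nodes with a fork of two nodes at one end (D_4). A semisimple Lie algebra decomposes uniquely as the direct sum of simple ideals, one per connected component of its Dynkin diagram, so g ≅ C_6 ⊕ D_4 (dimension 78 + 28 = 106).

type C_6 ⊕ type D_4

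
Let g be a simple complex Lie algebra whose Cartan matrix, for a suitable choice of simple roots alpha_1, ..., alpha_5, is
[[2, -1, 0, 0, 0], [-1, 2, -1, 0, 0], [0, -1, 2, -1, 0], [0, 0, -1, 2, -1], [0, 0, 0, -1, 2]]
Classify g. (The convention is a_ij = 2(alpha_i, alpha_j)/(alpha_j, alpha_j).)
The matrix has rank 5 with 2's on the diagonal. Reading the off-diagonal entries as Dynkin edges (a single edge where a_ij = a_ji = -1; a double or triple edge where a_ij * a_ji = 2 or 3), the diagram is a chain of 5 nodes with single edges (A_5). One simple-root ordering that puts it in standard form is (alpha_5, alpha_4, alpha_3, alpha_2, alpha_1). So the algebra is type A_5, i.e. sl(6).

type A_5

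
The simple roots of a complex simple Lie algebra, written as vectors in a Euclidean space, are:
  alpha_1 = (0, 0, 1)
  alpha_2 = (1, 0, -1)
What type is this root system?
Compute the Cartan integers a_ij = 2(alpha_i, alpha_j)/(alpha_j, alpha_j); the resulting 2x2 Cartan matrix is
[[2, -1], [-2, 2]].
The roots have two lengths (squared-length ratio 2:1); the short ones are alpha_{1}. The associated Dynkin diagram is a chain of 2 nodes with a double edge at one end; the terminal node there is the unique short simple root (B_2), so the type is B_2 (the algebra so(5)).

type B_2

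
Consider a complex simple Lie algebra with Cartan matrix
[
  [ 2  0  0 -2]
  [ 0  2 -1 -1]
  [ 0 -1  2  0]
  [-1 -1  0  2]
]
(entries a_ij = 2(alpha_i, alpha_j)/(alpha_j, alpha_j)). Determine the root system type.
type C_4

The matrix has rank 4 with 2's on the diagonal. Reading the off-diagonal entries as Dynkin edges (a single edge where a_ij = a_ji = -1; a double or triple edge where a_ij * a_ji = 2 or 3), the diagram is a chain of 4 nodes with a double edge at one end; the terminal node there is the unique long simple root (C_4). One simple-root ordering that puts it in standard form is (alpha_3, alpha_2, alpha_4, alpha_1). So the algebra is type C_4, i.e. sp(8).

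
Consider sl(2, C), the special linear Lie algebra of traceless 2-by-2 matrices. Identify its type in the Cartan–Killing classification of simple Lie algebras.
This is sl(2), which has dimension 2^2 - 1 = 3 and rank 2 - 1 = 1 (a Cartan subalgebra is the diagonal traceless matrices). In the classification of classical Lie algebras, the special linear algebra sl(n+1) has type A_n; here n = 1, so the Dynkin diagram is a chain of 1 nodes with single edges (A_1). Hence the type is A_1.

A1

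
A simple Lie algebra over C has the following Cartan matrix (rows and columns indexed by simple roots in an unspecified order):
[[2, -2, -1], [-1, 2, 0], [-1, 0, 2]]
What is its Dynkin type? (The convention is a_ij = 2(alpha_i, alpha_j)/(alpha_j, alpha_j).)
The matrix has rank 3 with 2's on the diagonal. Reading the off-diagonal entries as Dynkin edges (a single edge where a_ij = a_ji = -1; a double or triple edge where a_ij * a_ji = 2 or 3), the diagram is a chain of 3 nodes with a double edge at one end; the terminal node there is the unique short simple root (B_3). One simple-root ordering that puts it in standard form is (alpha_3, alpha_1, alpha_2). So the algebra is type B_3, i.e. so(7).

B3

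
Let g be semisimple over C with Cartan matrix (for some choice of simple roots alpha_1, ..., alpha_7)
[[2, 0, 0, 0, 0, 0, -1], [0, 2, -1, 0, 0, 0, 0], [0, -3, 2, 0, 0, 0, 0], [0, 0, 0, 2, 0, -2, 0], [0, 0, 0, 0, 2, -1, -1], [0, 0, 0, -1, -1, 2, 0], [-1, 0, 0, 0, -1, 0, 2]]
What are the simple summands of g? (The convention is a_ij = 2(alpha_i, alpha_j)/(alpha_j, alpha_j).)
C_5 (sp(10)) ⊕ G_2

The diagram associated to this matrix has two connected components: the simple roots {alpha_1, alpha_4, alpha_5, alpha_6, alpha_7} form a chain of 5 nodes with a double edge at one end; the terminal node there is the unique long simple root (C_5), and {alpha_2, alpha_3} form two nodes joined by a triple edge (G_2). A semisimple Lie algebra decomposes uniquely as the direct sum of simple ideals, one per connected component of its Dynkin diagram, so g ≅ C_5 ⊕ G_2 (dimension 55 + 14 = 69).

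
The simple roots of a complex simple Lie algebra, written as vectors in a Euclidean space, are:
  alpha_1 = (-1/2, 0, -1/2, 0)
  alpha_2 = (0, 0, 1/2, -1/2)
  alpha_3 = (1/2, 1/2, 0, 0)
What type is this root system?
Compute the Cartan integers a_ij = 2(alpha_i, alpha_j)/(alpha_j, alpha_j); the resulting 3x3 Cartan matrix is
[[2, -1, -1], [-1, 2, 0], [-1, 0, 2]].
All simple roots have the same length, so the diagram is simply laced. The associated Dynkin diagram is a chain of 3 nodes with single edges (A_3), so the type is A_3 (the algebra sl(4)).

type A_3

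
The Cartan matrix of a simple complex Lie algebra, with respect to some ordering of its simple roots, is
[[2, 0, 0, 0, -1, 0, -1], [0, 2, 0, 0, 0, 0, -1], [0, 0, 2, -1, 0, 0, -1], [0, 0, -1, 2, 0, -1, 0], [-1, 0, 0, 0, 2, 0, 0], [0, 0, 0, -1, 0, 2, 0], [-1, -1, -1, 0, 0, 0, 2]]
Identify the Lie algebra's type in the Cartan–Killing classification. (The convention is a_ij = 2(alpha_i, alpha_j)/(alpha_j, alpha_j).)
type E_7

The matrix has rank 7 with 2's on the diagonal. Reading the off-diagonal entries as Dynkin edges (a single edge where a_ij = a_ji = -1; a double or triple edge where a_ij * a_ji = 2 or 3), the diagram is a chain of 6 nodes with one extra node attached to the third node from one end (E_7). One simple-root ordering that puts it in standard form is (alpha_5, alpha_2, alpha_1, alpha_7, alpha_3, alpha_4, alpha_6). So the algebra is type E_7.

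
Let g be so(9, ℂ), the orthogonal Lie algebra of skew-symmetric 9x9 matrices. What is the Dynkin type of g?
type B_4

This is so(9) with 9 odd, which has dimension 9(9-1)/2 = 36 and rank (9-1)/2 = 4. In the classification of classical Lie algebras, the orthogonal algebra so(2n+1) in an odd number of variables has type B_n; here n = 4, so the Dynkin diagram is a chain of 4 nodes with a double edge at one end; the terminal node there is the unique short simple root (B_4). Hence the type is B_4.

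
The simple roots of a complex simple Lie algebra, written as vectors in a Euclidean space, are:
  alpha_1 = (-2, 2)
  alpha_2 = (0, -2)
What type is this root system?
B_2 (so(5))

Compute the Cartan integers a_ij = 2(alpha_i, alpha_j)/(alpha_j, alpha_j); the resulting 2x2 Cartan matrix is
[[2, -2], [-1, 2]].
The roots have two lengths (squared-length ratio 2:1); the short ones are alpha_{2}. The associated Dynkin diagram is a chain of 2 nodes with a double edge at one end; the terminal node there is the unique short simple root (B_2), so the type is B_2 (the algebra so(5)).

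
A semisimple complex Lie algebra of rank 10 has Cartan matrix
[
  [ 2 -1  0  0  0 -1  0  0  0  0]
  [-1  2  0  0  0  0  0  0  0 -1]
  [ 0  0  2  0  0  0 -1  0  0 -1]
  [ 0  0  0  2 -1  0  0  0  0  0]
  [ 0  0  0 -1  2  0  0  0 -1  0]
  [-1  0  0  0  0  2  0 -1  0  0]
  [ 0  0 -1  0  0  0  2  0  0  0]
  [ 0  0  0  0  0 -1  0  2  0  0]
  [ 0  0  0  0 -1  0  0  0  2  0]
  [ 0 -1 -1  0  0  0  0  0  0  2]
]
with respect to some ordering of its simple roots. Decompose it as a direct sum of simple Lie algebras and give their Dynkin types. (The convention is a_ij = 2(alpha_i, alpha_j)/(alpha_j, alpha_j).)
The diagram associated to this matrix has two connected components: the simple roots {alpha_4, alpha_5, alpha_9} form a chain of 3 nodes with single edges (A_3), and {alpha_1, alpha_2, alpha_3, alpha_6, alpha_7, alpha_8, alpha_10} form a chain of 7 nodes with single edges (A_7). A semisimple Lie algebra decomposes uniquely as the direct sum of simple ideals, one per connected component of its Dynkin diagram, so g ≅ A_3 ⊕ A_7 (dimension 15 + 63 = 78).

A_3 ⊕ A_7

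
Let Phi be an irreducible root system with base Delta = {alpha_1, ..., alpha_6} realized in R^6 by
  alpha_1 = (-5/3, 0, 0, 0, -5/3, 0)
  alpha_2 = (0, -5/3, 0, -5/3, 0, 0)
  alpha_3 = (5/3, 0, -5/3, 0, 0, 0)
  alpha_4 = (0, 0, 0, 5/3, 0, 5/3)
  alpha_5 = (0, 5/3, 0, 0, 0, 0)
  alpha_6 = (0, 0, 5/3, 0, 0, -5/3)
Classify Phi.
Compute the Cartan integers a_ij = 2(alpha_i, alpha_j)/(alpha_j, alpha_j); the resulting 6x6 Cartan matrix is
[[2, 0, -1, 0, 0, 0], [0, 2, 0, -1, -2, 0], [-1, 0, 2, 0, 0, -1], [0, -1, 0, 2, 0, -1], [0, -1, 0, 0, 2, 0], [0, 0, -1, -1, 0, 2]].
The roots have two lengths (squared-length ratio 2:1); the short ones are alpha_{5}. The associated Dynkin diagram is a chain of 6 nodes with a double edge at one end; the terminal node there is the unique short simple root (B_6), so the type is B_6 (the algebra so(13)).

type B_6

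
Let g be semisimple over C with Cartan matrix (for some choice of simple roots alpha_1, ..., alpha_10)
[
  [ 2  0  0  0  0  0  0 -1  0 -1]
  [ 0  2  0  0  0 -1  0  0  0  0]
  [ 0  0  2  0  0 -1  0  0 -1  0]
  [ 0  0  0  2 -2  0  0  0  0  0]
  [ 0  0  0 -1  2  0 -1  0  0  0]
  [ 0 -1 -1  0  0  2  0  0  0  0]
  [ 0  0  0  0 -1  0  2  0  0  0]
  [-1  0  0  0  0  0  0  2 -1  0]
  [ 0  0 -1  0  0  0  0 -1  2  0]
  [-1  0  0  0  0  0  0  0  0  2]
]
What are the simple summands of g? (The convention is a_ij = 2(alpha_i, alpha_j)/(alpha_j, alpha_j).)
A7 ⊕ C3

The diagram associated to this matrix has two connected components: the simple roots {alpha_1, alpha_2, alpha_3, alpha_6, alpha_8, alpha_9, alpha_10} form a chain of 7 nodes with single edges (A_7), and {alpha_4, alpha_5, alpha_7} form a chain of 3 nodes with a double edge at one end; the terminal node there is the unique long simple root (C_3). A semisimple Lie algebra decomposes uniquely as the direct sum of simple ideals, one per connected component of its Dynkin diagram, so g ≅ A_7 ⊕ C_3 (dimension 63 + 21 = 84).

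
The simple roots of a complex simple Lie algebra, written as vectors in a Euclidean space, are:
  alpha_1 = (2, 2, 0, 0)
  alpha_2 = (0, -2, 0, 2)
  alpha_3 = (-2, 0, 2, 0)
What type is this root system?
Compute the Cartan integers a_ij = 2(alpha_i, alpha_j)/(alpha_j, alpha_j); the resulting 3x3 Cartan matrix is
[[2, -1, -1], [-1, 2, 0], [-1, 0, 2]].
All simple roots have the same length, so the diagram is simply laced. The associated Dynkin diagram is a chain of 3 nodes with single edges (A_3), so the type is A_3 (the algebra sl(4)).

A_3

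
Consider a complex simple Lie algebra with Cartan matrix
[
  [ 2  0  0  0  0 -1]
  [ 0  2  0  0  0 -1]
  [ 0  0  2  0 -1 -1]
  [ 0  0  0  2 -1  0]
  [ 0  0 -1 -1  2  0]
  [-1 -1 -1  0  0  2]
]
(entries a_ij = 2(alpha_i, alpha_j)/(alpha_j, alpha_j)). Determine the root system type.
D_6 (so(12))

The matrix has rank 6 with 2's on the diagonal. Reading the off-diagonal entries as Dynkin edges (a single edge where a_ij = a_ji = -1; a double or triple edge where a_ij * a_ji = 2 or 3), the diagram is a chain of 4 nodes with a fork of two nodes at one end (D_6). One simple-root ordering that puts it in standard form is (alpha_4, alpha_5, alpha_3, alpha_6, alpha_2, alpha_1). So the algebra is type D_6, i.e. so(12).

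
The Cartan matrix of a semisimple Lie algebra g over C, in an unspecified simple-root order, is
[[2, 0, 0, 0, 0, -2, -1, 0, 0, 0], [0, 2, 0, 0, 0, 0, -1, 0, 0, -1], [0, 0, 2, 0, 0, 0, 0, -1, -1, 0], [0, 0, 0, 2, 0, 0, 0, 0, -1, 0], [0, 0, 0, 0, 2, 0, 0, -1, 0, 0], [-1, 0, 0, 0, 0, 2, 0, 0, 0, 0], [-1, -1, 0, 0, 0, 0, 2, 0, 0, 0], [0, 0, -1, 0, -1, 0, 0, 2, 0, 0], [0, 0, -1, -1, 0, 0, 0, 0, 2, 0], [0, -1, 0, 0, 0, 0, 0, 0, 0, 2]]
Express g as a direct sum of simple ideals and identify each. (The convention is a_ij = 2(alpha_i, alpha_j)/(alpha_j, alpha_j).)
type A_5 + type B_5

The diagram associated to this matrix has two connected components: the simple roots {alpha_3, alpha_4, alpha_5, alpha_8, alpha_9} form a chain of 5 nodes with single edges (A_5), and {alpha_1, alpha_2, alpha_6, alpha_7, alpha_10} form a chain of 5 nodes with a double edge at one end; the terminal node there is the unique short simple root (B_5). A semisimple Lie algebra decomposes uniquely as the direct sum of simple ideals, one per connected component of its Dynkin diagram, so g ≅ A_5 ⊕ B_5 (dimension 35 + 55 = 90).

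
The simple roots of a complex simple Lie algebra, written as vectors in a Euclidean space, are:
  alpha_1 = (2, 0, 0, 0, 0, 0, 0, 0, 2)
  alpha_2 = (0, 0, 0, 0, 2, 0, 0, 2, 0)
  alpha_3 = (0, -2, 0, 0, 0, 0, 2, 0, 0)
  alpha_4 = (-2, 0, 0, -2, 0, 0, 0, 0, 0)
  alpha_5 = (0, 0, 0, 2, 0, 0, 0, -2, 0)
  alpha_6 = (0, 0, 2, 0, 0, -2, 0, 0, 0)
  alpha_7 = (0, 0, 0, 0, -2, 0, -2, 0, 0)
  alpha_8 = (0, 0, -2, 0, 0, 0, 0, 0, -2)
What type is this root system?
A_8

Compute the Cartan integers a_ij = 2(alpha_i, alpha_j)/(alpha_j, alpha_j); the resulting 8x8 Cartan matrix is
[[2, 0, 0, -1, 0, 0, 0, -1], [0, 2, 0, 0, -1, 0, -1, 0], [0, 0, 2, 0, 0, 0, -1, 0], [-1, 0, 0, 2, -1, 0, 0, 0], [0, -1, 0, -1, 2, 0, 0, 0], [0, 0, 0, 0, 0, 2, 0, -1], [0, -1, -1, 0, 0, 0, 2, 0], [-1, 0, 0, 0, 0, -1, 0, 2]].
All simple roots have the same length, so the diagram is simply laced. The associated Dynkin diagram is a chain of 8 nodes with single edges (A_8), so the type is A_8 (the algebra sl(9)).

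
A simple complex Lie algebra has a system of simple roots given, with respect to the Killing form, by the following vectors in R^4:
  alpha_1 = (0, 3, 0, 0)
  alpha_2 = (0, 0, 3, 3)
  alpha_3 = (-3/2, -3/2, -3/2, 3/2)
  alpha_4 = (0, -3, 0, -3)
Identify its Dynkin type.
F4

Compute the Cartan integers a_ij = 2(alpha_i, alpha_j)/(alpha_j, alpha_j); the resulting 4x4 Cartan matrix is
[[2, 0, -1, -1], [0, 2, 0, -1], [-1, 0, 2, 0], [-2, -1, 0, 2]].
The roots have two lengths (squared-length ratio 2:1); the short ones are alpha_{1,3}. The associated Dynkin diagram is a chain of 4 nodes with a double edge between the middle two (F_4), so the type is F_4.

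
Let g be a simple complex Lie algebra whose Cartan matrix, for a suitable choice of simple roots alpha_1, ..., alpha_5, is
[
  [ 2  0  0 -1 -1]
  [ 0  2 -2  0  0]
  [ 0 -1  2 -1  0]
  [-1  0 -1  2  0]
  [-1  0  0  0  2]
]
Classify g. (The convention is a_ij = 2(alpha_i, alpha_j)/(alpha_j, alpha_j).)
C_5 (sp(10))

The matrix has rank 5 with 2's on the diagonal. Reading the off-diagonal entries as Dynkin edges (a single edge where a_ij = a_ji = -1; a double or triple edge where a_ij * a_ji = 2 or 3), the diagram is a chain of 5 nodes with a double edge at one end; the terminal node there is the unique long simple root (C_5). One simple-root ordering that puts it in standard form is (alpha_5, alpha_1, alpha_4, alpha_3, alpha_2). So the algebra is type C_5, i.e. sp(10).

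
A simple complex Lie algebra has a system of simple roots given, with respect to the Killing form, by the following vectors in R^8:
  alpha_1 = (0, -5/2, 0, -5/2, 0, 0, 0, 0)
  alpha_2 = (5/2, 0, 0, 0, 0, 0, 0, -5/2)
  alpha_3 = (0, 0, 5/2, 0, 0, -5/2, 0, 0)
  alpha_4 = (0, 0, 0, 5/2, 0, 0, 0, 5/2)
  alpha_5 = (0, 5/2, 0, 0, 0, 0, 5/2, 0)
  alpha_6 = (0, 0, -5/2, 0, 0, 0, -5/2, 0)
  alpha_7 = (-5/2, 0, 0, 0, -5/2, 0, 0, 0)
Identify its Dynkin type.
Compute the Cartan integers a_ij = 2(alpha_i, alpha_j)/(alpha_j, alpha_j); the resulting 7x7 Cartan matrix is
[[2, 0, 0, -1, -1, 0, 0], [0, 2, 0, -1, 0, 0, -1], [0, 0, 2, 0, 0, -1, 0], [-1, -1, 0, 2, 0, 0, 0], [-1, 0, 0, 0, 2, -1, 0], [0, 0, -1, 0, -1, 2, 0], [0, -1, 0, 0, 0, 0, 2]].
All simple roots have the same length, so the diagram is simply laced. The associated Dynkin diagram is a chain of 7 nodes with single edges (A_7), so the type is A_7 (the algebra sl(8)).

type A_7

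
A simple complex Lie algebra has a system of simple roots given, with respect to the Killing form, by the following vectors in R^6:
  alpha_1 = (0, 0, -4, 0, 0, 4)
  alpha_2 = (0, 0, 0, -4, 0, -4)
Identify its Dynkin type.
A2

Compute the Cartan integers a_ij = 2(alpha_i, alpha_j)/(alpha_j, alpha_j); the resulting 2x2 Cartan matrix is
[[2, -1], [-1, 2]].
All simple roots have the same length, so the diagram is simply laced. The associated Dynkin diagram is a chain of 2 nodes with single edges (A_2), so the type is A_2 (the algebra sl(3)).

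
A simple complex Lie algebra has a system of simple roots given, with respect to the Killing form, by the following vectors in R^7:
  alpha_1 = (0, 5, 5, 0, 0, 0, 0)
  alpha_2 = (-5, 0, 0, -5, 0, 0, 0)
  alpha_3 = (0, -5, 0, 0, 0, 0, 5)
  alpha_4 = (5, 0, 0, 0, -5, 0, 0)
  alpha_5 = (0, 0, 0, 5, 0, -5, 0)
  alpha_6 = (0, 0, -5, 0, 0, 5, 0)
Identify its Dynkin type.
A_6

Compute the Cartan integers a_ij = 2(alpha_i, alpha_j)/(alpha_j, alpha_j); the resulting 6x6 Cartan matrix is
[[2, 0, -1, 0, 0, -1], [0, 2, 0, -1, -1, 0], [-1, 0, 2, 0, 0, 0], [0, -1, 0, 2, 0, 0], [0, -1, 0, 0, 2, -1], [-1, 0, 0, 0, -1, 2]].
All simple roots have the same length, so the diagram is simply laced. The associated Dynkin diagram is a chain of 6 nodes with single edges (A_6), so the type is A_6 (the algebra sl(7)).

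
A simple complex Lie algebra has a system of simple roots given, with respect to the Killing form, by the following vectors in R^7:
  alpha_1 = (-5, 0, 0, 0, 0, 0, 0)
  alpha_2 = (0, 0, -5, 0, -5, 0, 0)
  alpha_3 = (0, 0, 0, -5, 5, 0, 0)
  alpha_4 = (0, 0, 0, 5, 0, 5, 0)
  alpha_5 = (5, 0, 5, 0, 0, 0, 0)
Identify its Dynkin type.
Compute the Cartan integers a_ij = 2(alpha_i, alpha_j)/(alpha_j, alpha_j); the resulting 5x5 Cartan matrix is
[[2, 0, 0, 0, -1], [0, 2, -1, 0, -1], [0, -1, 2, -1, 0], [0, 0, -1, 2, 0], [-2, -1, 0, 0, 2]].
The roots have two lengths (squared-length ratio 2:1); the short ones are alpha_{1}. The associated Dynkin diagram is a chain of 5 nodes with a double edge at one end; the terminal node there is the unique short simple root (B_5), so the type is B_5 (the algebra so(11)).

B_5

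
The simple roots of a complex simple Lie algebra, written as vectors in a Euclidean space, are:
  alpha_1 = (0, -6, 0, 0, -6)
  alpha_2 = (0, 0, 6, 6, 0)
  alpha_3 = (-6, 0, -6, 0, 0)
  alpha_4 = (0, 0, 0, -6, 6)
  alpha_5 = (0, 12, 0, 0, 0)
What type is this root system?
type C_5

Compute the Cartan integers a_ij = 2(alpha_i, alpha_j)/(alpha_j, alpha_j); the resulting 5x5 Cartan matrix is
[[2, 0, 0, -1, -1], [0, 2, -1, -1, 0], [0, -1, 2, 0, 0], [-1, -1, 0, 2, 0], [-2, 0, 0, 0, 2]].
The roots have two lengths (squared-length ratio 2:1); the short ones are alpha_{1,2,3,4}. The associated Dynkin diagram is a chain of 5 nodes with a double edge at one end; the terminal node there is the unique long simple root (C_5), so the type is C_5 (the algebra sp(10)).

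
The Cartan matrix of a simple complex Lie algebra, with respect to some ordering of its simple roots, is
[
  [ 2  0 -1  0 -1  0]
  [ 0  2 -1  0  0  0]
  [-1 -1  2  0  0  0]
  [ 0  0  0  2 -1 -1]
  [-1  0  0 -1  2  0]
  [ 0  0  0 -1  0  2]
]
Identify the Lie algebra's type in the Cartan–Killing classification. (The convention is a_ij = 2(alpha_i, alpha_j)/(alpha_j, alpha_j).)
The matrix has rank 6 with 2's on the diagonal. Reading the off-diagonal entries as Dynkin edges (a single edge where a_ij = a_ji = -1; a double or triple edge where a_ij * a_ji = 2 or 3), the diagram is a chain of 6 nodes with single edges (A_6). One simple-root ordering that puts it in standard form is (alpha_2, alpha_3, alpha_1, alpha_5, alpha_4, alpha_6). So the algebra is type A_6, i.e. sl(7).

A6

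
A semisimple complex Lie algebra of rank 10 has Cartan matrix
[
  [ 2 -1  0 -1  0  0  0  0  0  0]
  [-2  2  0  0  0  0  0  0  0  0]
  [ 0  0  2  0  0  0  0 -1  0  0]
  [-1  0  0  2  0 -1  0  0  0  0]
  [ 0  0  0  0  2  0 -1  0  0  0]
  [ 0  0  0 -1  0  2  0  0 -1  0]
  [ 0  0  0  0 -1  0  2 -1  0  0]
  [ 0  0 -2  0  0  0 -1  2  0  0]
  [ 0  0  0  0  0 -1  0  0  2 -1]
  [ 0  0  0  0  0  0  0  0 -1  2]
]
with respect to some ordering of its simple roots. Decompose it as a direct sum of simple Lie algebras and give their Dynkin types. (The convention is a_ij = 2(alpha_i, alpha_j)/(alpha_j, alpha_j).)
B_4 (so(9)) + C_6 (sp(12))

The diagram associated to this matrix has two connected components: the simple roots {alpha_3, alpha_5, alpha_7, alpha_8} form a chain of 4 nodes with a double edge at one end; the terminal node there is the unique short simple root (B_4), and {alpha_1, alpha_2, alpha_4, alpha_6, alpha_9, alpha_10} form a chain of 6 nodes with a double edge at one end; the terminal node there is the unique long simple root (C_6). A semisimple Lie algebra decomposes uniquely as the direct sum of simple ideals, one per connected component of its Dynkin diagram, so g ≅ B_4 ⊕ C_6 (dimension 36 + 78 = 114).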